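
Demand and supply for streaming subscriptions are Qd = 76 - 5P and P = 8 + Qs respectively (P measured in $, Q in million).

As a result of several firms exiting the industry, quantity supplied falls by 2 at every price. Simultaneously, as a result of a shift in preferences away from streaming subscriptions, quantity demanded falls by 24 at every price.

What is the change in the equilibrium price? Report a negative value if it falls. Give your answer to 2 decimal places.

-3.67

Before the shock: 76 - 5P = P - 8 ⇒ 84 = 6P ⇒ P = 14, Q = 6.
After the shift, demand is Qd = 52 - 5P and supply is Qs = P - 10.
Equate the new curves: 52 - 5P = P - 10, giving 62 = 6P, P = 31/3 ≈ 10.3333, Q = 1/3 ≈ 0.3333.
ΔP = 10.3333 − 14 = -3.67.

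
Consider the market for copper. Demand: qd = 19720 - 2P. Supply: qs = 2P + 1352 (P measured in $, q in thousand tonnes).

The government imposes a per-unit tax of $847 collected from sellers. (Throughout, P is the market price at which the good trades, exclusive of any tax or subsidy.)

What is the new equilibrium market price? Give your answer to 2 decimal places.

5015.50

Solve the original market: 19720 - 2P = 2P + 1352, hence P = 4592 and q = 10536.
Since sellers keep the price net of the tax, the effective supply curve becomes qs = 2P - 342.
New equilibrium: 19720 - 2P = 2P - 342 ⇒ 20062 = 4P ⇒ P = 5015.5, q = 9689.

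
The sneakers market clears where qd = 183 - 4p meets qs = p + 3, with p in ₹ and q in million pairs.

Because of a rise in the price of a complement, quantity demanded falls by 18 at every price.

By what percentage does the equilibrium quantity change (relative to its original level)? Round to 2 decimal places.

Before the shock: 183 - 4p = p + 3 ⇒ 180 = 5p ⇒ p = 36, q = 39.
After the shift, demand is qd = 165 - 4p and supply is qs = p + 3.
Equate the new curves: 165 - 4p = p + 3, giving 162 = 5p, p = 32.4, q = 35.4.
%Δq = (35.4 − 39) / 39 × 100 = -9.23%.

-9.23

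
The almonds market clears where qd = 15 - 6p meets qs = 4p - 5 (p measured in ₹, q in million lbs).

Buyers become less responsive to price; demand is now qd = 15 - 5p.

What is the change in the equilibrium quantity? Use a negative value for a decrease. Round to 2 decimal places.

+0.89

Solve the original market: 15 - 6p = 4p - 5, hence p = 2 and q = 3.
After the shift, demand is qd = 15 - 5p and supply is qs = 4p - 5.
Setting them equal: 15 - 5p = 4p - 5 → 20 = 9p, so p = 20/9 ≈ 2.2222 and q = 35/9 ≈ 3.8889.
Δq = 3.8889 − 3 = +0.89.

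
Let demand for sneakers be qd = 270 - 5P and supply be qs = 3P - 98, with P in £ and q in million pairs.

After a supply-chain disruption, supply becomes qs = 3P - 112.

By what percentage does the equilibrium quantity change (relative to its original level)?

-21.875

Initially, 270 - 5P = 3P - 98, so 368 = 8P and P = 46, q = 40.
The shock moves the curves to qd = 270 - 5P and qs = 3P - 112.
Setting them equal: 270 - 5P = 3P - 112 → 382 = 8P, so P = 47.75 and q = 31.25.
%Δq = (31.25 − 40) / 40 × 100 = -21.875%.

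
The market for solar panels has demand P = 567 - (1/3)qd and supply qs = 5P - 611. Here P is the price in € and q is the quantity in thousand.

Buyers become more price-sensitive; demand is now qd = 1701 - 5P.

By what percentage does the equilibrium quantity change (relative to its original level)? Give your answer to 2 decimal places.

Before the shock: 1701 - 3P = 5P - 611 ⇒ 2312 = 8P ⇒ P = 289, q = 834.
With the change applied: demand qd = 1701 - 5P, supply qs = 5P - 611.
Clearing the new market: 1701 - 5P = 5P - 611, so P = 231.2 and q = 545.
%Δq = (545 − 834) / 834 × 100 = -34.65%.

-34.65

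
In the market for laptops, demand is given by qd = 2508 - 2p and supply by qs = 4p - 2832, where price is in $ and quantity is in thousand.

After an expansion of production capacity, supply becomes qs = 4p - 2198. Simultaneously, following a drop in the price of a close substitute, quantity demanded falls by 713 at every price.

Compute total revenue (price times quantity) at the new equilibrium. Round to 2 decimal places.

Original equilibrium: 2508 - 2p = 4p - 2832 gives 5340 = 6p, so p = 890 and q = 728.
After the shift, demand is qd = 1795 - 2p and supply is qs = 4p - 2198.
New equilibrium: 1795 - 2p = 4p - 2198 ⇒ 3993 = 6p ⇒ p = 665.5, q = 464.
New expenditure = 665.5 × 464 = 308792.00.

308792.00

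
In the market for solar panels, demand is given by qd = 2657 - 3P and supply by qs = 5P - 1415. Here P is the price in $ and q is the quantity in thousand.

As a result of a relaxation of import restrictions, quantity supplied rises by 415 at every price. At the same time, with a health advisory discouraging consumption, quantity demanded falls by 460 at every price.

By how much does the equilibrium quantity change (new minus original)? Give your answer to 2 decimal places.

Solve the original market: 2657 - 3P = 5P - 1415, hence P = 509 and q = 1130.
After the shift, demand is qd = 2197 - 3P and supply is qs = 5P - 1000.
New equilibrium: 2197 - 3P = 5P - 1000 ⇒ 3197 = 8P ⇒ P = 399.625, q = 998.125.
Δq = 998.125 − 1130 = -131.88.

-131.88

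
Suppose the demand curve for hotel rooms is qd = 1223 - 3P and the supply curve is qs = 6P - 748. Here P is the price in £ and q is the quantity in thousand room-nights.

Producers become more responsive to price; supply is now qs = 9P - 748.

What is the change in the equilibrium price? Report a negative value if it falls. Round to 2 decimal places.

-54.75

Solve the original market: 1223 - 3P = 6P - 748, hence P = 219 and q = 566.
After the shift, demand is qd = 1223 - 3P and supply is qs = 9P - 748.
New equilibrium: 1223 - 3P = 9P - 748 ⇒ 1971 = 12P ⇒ P = 164.25, q = 730.25.
ΔP = 164.25 − 219 = -54.75.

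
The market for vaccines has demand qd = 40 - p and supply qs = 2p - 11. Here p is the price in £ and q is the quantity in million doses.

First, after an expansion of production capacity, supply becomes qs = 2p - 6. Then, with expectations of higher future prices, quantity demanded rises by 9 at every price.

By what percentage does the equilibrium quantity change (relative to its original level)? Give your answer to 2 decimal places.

+33.33

Original equilibrium: 40 - p = 2p - 11 gives 51 = 3p, so p = 17 and q = 23.
The new curves are qd = 49 - p (demand) and qs = 2p - 6 (supply).
New equilibrium: 49 - p = 2p - 6 ⇒ 55 = 3p ⇒ p = 55/3 ≈ 18.3333, q = 92/3 ≈ 30.6667.
%Δq = (30.6667 − 23) / 23 × 100 = +33.33%.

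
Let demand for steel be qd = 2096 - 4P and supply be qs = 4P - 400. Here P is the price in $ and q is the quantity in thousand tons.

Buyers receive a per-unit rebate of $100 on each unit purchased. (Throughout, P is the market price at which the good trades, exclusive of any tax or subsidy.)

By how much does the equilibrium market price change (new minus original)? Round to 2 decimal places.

+50.00

Initially, 2096 - 4P = 4P - 400, so 2496 = 8P and P = 312, q = 848.
Since buyers' out-of-pocket price is the market price minus the rebate, the effective demand curve becomes qd = 2496 - 4P.
Clearing the new market: 2496 - 4P = 4P - 400, so P = 362 and q = 1048.
ΔP = 362 − 312 = +50.00.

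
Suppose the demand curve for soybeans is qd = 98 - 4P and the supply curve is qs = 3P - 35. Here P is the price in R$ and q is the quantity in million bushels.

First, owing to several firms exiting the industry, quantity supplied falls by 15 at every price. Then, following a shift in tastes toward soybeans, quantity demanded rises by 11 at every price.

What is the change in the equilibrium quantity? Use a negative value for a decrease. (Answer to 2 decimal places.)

-3.86

Before the shock: 98 - 4P = 3P - 35 ⇒ 133 = 7P ⇒ P = 19, q = 22.
With the change applied: demand qd = 109 - 4P, supply qs = 3P - 50.
Setting them equal: 109 - 4P = 3P - 50 → 159 = 7P, so P = 159/7 ≈ 22.7143 and q = 127/7 ≈ 18.1429.
Δq = 18.1429 − 22 = -3.86.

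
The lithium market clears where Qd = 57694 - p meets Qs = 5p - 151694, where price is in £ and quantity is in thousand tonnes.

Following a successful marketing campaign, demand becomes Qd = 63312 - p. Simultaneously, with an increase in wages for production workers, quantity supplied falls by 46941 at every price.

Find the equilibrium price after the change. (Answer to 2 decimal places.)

43657.83

Solve the original market: 57694 - p = 5p - 151694, hence p = 34898 and Q = 22796.
With the change applied: demand Qd = 63312 - p, supply Qs = 5p - 198635.
Equate the new curves: 63312 - p = 5p - 198635, giving 261947 = 6p, p = 261947/6 ≈ 43657.8333, Q = 117925/6 ≈ 19654.1667.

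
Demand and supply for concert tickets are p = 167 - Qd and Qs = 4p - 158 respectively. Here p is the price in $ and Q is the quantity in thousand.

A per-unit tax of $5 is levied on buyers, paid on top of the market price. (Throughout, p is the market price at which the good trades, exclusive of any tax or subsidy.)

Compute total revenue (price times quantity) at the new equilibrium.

6272

Solve the original market: 167 - p = 4p - 158, hence p = 65 and Q = 102.
Since buyers pay the price plus the tax, the effective demand curve becomes Qd = 162 - p.
Clearing the new market: 162 - p = 4p - 158, so p = 64 and Q = 98.
New expenditure = 64 × 98 = 6272.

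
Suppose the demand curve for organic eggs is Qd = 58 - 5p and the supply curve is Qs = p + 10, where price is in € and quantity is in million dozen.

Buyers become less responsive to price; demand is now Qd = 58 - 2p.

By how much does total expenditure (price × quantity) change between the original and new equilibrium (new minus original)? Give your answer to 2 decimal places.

+272.00

Original equilibrium: 58 - 5p = p + 10 gives 48 = 6p, so p = 8 and Q = 18.
The shock moves the curves to Qd = 58 - 2p and Qs = p + 10.
Setting them equal: 58 - 2p = p + 10 → 48 = 3p, so p = 16 and Q = 26.
Expenditure moves from 8×18 = 144 to 16×26 = 416; change = +272.00.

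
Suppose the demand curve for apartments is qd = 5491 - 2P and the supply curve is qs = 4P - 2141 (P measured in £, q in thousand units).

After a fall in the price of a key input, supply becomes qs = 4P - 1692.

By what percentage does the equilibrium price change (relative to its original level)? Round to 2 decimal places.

-5.88

Solve the original market: 5491 - 2P = 4P - 2141, hence P = 1272 and q = 2947.
The new curves are qd = 5491 - 2P (demand) and qs = 4P - 1692 (supply).
Clearing the new market: 5491 - 2P = 4P - 1692, so P = 7183/6 ≈ 1197.1667 and q = 9290/3 ≈ 3096.6667.
%ΔP = (1197.1667 − 1272) / 1272 × 100 = -5.88%.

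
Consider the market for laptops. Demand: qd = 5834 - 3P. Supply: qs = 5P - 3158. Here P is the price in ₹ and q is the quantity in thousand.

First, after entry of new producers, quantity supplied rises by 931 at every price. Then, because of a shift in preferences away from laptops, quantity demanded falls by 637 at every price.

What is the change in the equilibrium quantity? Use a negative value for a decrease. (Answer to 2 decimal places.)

Initially, 5834 - 3P = 5P - 3158, so 8992 = 8P and P = 1124, q = 2462.
The new curves are qd = 5197 - 3P (demand) and qs = 5P - 2227 (supply).
Equate the new curves: 5197 - 3P = 5P - 2227, giving 7424 = 8P, P = 928, q = 2413.
Δq = 2413 − 2462 = -49.00.

-49.00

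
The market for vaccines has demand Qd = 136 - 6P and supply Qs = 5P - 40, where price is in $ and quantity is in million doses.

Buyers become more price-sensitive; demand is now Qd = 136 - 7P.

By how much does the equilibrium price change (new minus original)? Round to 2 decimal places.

Original equilibrium: 136 - 6P = 5P - 40 gives 176 = 11P, so P = 16 and Q = 40.
The shock moves the curves to Qd = 136 - 7P and Qs = 5P - 40.
Equate the new curves: 136 - 7P = 5P - 40, giving 176 = 12P, P = 44/3 ≈ 14.6667, Q = 100/3 ≈ 33.3333.
ΔP = 14.6667 − 16 = -1.33.

-1.33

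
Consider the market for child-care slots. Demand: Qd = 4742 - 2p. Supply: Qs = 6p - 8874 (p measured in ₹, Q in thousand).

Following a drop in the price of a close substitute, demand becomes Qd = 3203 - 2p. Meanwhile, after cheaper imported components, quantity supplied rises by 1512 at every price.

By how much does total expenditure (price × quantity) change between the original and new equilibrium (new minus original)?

Before the shock: 4742 - 2p = 6p - 8874 ⇒ 13616 = 8p ⇒ p = 1702, Q = 1338.
With the change applied: demand Qd = 3203 - 2p, supply Qs = 6p - 7362.
New equilibrium: 3203 - 2p = 6p - 7362 ⇒ 10565 = 8p ⇒ p = 1320.625, Q = 561.75.
Expenditure moves from 1702×1338 = 2277276 to 1320.625×561.75 = 741861.09375; change = -1535414.90625.

-1535414.90625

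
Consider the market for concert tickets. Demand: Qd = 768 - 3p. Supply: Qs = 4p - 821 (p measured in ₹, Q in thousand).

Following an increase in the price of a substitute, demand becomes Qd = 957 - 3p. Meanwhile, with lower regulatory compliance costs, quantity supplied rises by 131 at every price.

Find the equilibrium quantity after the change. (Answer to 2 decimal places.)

251.14

Initially, 768 - 3p = 4p - 821, so 1589 = 7p and p = 227, Q = 87.
With the change applied: demand Qd = 957 - 3p, supply Qs = 4p - 690.
New equilibrium: 957 - 3p = 4p - 690 ⇒ 1647 = 7p ⇒ p = 1647/7 ≈ 235.2857, Q = 1758/7 ≈ 251.1429.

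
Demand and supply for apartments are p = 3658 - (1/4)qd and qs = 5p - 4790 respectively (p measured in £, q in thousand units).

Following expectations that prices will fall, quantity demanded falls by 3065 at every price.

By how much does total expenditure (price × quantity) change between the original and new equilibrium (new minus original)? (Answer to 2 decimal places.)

Original equilibrium: 14632 - 4p = 5p - 4790 gives 19422 = 9p, so p = 2158 and q = 6000.
The new curves are qd = 11567 - 4p (demand) and qs = 5p - 4790 (supply).
Setting them equal: 11567 - 4p = 5p - 4790 → 16357 = 9p, so p = 16357/9 ≈ 1817.4444 and q = 38675/9 ≈ 4297.2222.
Expenditure moves from 2158×6000 = 12948000 to 1817.4444×4297.2222 = 7809962.6543; change = -5138037.35.

-5138037.35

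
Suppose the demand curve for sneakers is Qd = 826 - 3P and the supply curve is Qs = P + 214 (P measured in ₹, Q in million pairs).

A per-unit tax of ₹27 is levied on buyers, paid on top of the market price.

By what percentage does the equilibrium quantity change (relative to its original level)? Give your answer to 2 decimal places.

Solve the original market: 826 - 3P = P + 214, hence P = 153 and Q = 367.
Since buyers pay the price plus the tax, the effective demand curve becomes Qd = 745 - 3P.
Equate the new curves: 745 - 3P = P + 214, giving 531 = 4P, P = 132.75, Q = 346.75.
%ΔQ = (346.75 − 367) / 367 × 100 = -5.52%.

-5.52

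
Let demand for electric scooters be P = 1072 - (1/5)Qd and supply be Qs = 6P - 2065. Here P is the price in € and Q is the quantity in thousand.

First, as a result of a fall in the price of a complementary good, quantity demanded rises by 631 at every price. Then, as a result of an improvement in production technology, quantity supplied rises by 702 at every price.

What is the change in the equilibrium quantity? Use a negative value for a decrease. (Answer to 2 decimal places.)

+663.27

Initially, 5360 - 5P = 6P - 2065, so 7425 = 11P and P = 675, Q = 1985.
After the shift, demand is Qd = 5991 - 5P and supply is Qs = 6P - 1363.
Clearing the new market: 5991 - 5P = 6P - 1363, so P = 7354/11 ≈ 668.5455 and Q = 29131/11 ≈ 2648.2727.
ΔQ = 2648.2727 − 1985 = +663.27.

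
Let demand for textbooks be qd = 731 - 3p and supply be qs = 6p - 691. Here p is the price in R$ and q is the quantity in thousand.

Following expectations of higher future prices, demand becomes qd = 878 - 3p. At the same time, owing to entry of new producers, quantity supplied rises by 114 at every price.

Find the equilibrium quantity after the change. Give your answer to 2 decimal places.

393.00

Original equilibrium: 731 - 3p = 6p - 691 gives 1422 = 9p, so p = 158 and q = 257.
The new curves are qd = 878 - 3p (demand) and qs = 6p - 577 (supply).
Equate the new curves: 878 - 3p = 6p - 577, giving 1455 = 9p, p = 485/3 ≈ 161.6667, q = 393.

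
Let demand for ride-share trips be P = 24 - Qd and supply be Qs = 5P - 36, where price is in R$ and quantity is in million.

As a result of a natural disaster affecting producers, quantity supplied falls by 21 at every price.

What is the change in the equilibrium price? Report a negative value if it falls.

Before the shock: 24 - P = 5P - 36 ⇒ 60 = 6P ⇒ P = 10, Q = 14.
The new curves are Qd = 24 - P (demand) and Qs = 5P - 57 (supply).
New equilibrium: 24 - P = 5P - 57 ⇒ 81 = 6P ⇒ P = 13.5, Q = 10.5.
ΔP = 13.5 − 10 = +3.5.

+3.5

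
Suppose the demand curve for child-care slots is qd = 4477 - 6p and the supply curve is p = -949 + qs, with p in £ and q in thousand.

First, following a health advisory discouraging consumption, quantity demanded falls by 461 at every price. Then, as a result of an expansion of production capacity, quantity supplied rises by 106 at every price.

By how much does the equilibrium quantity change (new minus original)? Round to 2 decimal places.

+25.00

Original equilibrium: 4477 - 6p = p + 949 gives 3528 = 7p, so p = 504 and q = 1453.
After the shift, demand is qd = 4016 - 6p and supply is qs = p + 1055.
New equilibrium: 4016 - 6p = p + 1055 ⇒ 2961 = 7p ⇒ p = 423, q = 1478.
Δq = 1478 − 1453 = +25.00.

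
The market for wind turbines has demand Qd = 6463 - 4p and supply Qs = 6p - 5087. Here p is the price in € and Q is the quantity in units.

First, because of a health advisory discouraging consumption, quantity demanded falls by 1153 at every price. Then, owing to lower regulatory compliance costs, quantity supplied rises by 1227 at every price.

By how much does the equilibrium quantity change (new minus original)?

Initially, 6463 - 4p = 6p - 5087, so 11550 = 10p and p = 1155, Q = 1843.
The new curves are Qd = 5310 - 4p (demand) and Qs = 6p - 3860 (supply).
Equate the new curves: 5310 - 4p = 6p - 3860, giving 9170 = 10p, p = 917, Q = 1642.
ΔQ = 1642 − 1843 = -201.

-201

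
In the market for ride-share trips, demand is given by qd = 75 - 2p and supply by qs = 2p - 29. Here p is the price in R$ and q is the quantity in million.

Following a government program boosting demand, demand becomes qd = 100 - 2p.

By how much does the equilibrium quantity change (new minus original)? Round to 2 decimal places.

+12.50

Initially, 75 - 2p = 2p - 29, so 104 = 4p and p = 26, q = 23.
With the change applied: demand qd = 100 - 2p, supply qs = 2p - 29.
Setting them equal: 100 - 2p = 2p - 29 → 129 = 4p, so p = 32.25 and q = 35.5.
Δq = 35.5 − 23 = +12.50.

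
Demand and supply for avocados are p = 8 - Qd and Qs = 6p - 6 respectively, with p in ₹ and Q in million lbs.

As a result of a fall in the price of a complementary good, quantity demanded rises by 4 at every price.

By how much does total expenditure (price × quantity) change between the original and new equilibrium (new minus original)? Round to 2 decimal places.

+12.24

Original equilibrium: 8 - p = 6p - 6 gives 14 = 7p, so p = 2 and Q = 6.
The shock moves the curves to Qd = 12 - p and Qs = 6p - 6.
Clearing the new market: 12 - p = 6p - 6, so p = 18/7 ≈ 2.5714 and Q = 66/7 ≈ 9.4286.
Expenditure moves from 2×6 = 12 to 2.5714×9.4286 = 24.2449; change = +12.24.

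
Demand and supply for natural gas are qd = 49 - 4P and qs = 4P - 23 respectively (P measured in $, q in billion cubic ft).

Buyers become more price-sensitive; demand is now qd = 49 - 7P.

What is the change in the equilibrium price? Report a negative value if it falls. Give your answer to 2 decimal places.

-2.45

Initially, 49 - 4P = 4P - 23, so 72 = 8P and P = 9, q = 13.
After the shift, demand is qd = 49 - 7P and supply is qs = 4P - 23.
Clearing the new market: 49 - 7P = 4P - 23, so P = 72/11 ≈ 6.5455 and q = 35/11 ≈ 3.1818.
ΔP = 6.5455 − 9 = -2.45.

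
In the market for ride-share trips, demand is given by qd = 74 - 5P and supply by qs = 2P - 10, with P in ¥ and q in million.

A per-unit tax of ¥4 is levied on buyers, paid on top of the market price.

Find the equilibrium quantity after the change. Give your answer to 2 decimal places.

8.29

Solve the original market: 74 - 5P = 2P - 10, hence P = 12 and q = 14.
Since buyers pay the price plus the tax, the effective demand curve becomes qd = 54 - 5P.
Equate the new curves: 54 - 5P = 2P - 10, giving 64 = 7P, P = 64/7 ≈ 9.1429, q = 58/7 ≈ 8.2857.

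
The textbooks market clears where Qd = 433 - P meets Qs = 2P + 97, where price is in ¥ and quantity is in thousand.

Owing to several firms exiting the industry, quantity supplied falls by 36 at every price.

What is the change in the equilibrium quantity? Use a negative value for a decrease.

-12

Before the shock: 433 - P = 2P + 97 ⇒ 336 = 3P ⇒ P = 112, Q = 321.
With the change applied: demand Qd = 433 - P, supply Qs = 2P + 61.
Clearing the new market: 433 - P = 2P + 61, so P = 124 and Q = 309.
ΔQ = 309 − 321 = -12.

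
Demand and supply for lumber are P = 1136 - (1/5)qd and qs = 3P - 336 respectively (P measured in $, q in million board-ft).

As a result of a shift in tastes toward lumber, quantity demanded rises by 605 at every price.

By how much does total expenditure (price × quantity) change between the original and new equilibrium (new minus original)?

+332967.421875

Solve the original market: 5680 - 5P = 3P - 336, hence P = 752 and q = 1920.
The new curves are qd = 6285 - 5P (demand) and qs = 3P - 336 (supply).
Equate the new curves: 6285 - 5P = 3P - 336, giving 6621 = 8P, P = 827.625, q = 2146.875.
Expenditure moves from 752×1920 = 1443840 to 827.625×2146.875 = 1776807.421875; change = +332967.421875.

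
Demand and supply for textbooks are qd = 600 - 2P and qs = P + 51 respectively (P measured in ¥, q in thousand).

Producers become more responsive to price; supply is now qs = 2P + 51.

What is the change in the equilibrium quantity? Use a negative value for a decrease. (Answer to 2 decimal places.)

+91.50

Before the shock: 600 - 2P = P + 51 ⇒ 549 = 3P ⇒ P = 183, q = 234.
With the change applied: demand qd = 600 - 2P, supply qs = 2P + 51.
New equilibrium: 600 - 2P = 2P + 51 ⇒ 549 = 4P ⇒ P = 137.25, q = 325.5.
Δq = 325.5 − 234 = +91.50.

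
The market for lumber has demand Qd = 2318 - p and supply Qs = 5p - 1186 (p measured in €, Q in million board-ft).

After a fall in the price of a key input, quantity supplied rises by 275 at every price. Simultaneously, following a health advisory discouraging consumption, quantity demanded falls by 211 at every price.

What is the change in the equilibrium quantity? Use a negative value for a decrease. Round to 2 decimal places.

Original equilibrium: 2318 - p = 5p - 1186 gives 3504 = 6p, so p = 584 and Q = 1734.
The shock moves the curves to Qd = 2107 - p and Qs = 5p - 911.
Setting them equal: 2107 - p = 5p - 911 → 3018 = 6p, so p = 503 and Q = 1604.
ΔQ = 1604 − 1734 = -130.00.

-130.00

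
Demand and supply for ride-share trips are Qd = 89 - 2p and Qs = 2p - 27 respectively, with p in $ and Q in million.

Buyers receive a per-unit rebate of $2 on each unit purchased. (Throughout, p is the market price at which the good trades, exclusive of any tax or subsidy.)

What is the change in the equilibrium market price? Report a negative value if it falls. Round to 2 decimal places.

+1.00

Before the shock: 89 - 2p = 2p - 27 ⇒ 116 = 4p ⇒ p = 29, Q = 31.
Since buyers' out-of-pocket price is the market price minus the rebate, the effective demand curve becomes Qd = 93 - 2p.
New equilibrium: 93 - 2p = 2p - 27 ⇒ 120 = 4p ⇒ p = 30, Q = 33.
Δp = 30 − 29 = +1.00.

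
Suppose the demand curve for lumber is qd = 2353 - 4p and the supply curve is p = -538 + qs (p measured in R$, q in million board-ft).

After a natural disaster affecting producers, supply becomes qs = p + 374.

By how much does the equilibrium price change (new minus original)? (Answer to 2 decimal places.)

Initially, 2353 - 4p = p + 538, so 1815 = 5p and p = 363, q = 901.
The shock moves the curves to qd = 2353 - 4p and qs = p + 374.
Setting them equal: 2353 - 4p = p + 374 → 1979 = 5p, so p = 395.8 and q = 769.8.
Δp = 395.8 − 363 = +32.80.

+32.80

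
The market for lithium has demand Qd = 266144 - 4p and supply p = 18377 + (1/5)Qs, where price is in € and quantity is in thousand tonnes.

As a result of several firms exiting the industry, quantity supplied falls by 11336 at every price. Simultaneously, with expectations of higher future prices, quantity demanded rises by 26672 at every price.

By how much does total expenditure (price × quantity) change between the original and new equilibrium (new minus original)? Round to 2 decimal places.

+882298000.40

Solve the original market: 266144 - 4p = 5p - 91885, hence p = 39781 and Q = 107020.
The shock moves the curves to Qd = 292816 - 4p and Qs = 5p - 103221.
Equate the new curves: 292816 - 4p = 5p - 103221, giving 396037 = 9p, p = 396037/9 ≈ 44004.1111, Q = 1051196/9 ≈ 116799.5556.
Expenditure moves from 39781×107020 = 4257362620 to 44004.1111×116799.5556 = 5139660620.3951; change = +882298000.40.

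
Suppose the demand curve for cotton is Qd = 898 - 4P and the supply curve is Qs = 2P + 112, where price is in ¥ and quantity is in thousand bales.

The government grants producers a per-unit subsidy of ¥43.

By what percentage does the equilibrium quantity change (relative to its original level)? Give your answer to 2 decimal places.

+15.33

Original equilibrium: 898 - 4P = 2P + 112 gives 786 = 6P, so P = 131 and Q = 374.
Since sellers receive the price plus the subsidy, the effective supply curve becomes Qs = 2P + 198.
Equate the new curves: 898 - 4P = 2P + 198, giving 700 = 6P, P = 350/3 ≈ 116.6667, Q = 1294/3 ≈ 431.3333.
%ΔQ = (431.3333 − 374) / 374 × 100 = +15.33%.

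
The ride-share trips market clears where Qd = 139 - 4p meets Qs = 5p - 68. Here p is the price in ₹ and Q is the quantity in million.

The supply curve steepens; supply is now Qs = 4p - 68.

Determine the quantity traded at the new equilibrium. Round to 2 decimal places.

35.50

Before the shock: 139 - 4p = 5p - 68 ⇒ 207 = 9p ⇒ p = 23, Q = 47.
The new curves are Qd = 139 - 4p (demand) and Qs = 4p - 68 (supply).
New equilibrium: 139 - 4p = 4p - 68 ⇒ 207 = 8p ⇒ p = 25.875, Q = 35.5.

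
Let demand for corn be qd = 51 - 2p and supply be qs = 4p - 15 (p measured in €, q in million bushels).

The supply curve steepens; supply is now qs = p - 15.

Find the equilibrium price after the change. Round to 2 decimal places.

Initially, 51 - 2p = 4p - 15, so 66 = 6p and p = 11, q = 29.
The shock moves the curves to qd = 51 - 2p and qs = p - 15.
Equate the new curves: 51 - 2p = p - 15, giving 66 = 3p, p = 22, q = 7.

22.00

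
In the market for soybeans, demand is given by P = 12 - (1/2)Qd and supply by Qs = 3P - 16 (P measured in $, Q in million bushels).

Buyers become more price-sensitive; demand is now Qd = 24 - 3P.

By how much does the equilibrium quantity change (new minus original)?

-4

Solve the original market: 24 - 2P = 3P - 16, hence P = 8 and Q = 8.
The new curves are Qd = 24 - 3P (demand) and Qs = 3P - 16 (supply).
New equilibrium: 24 - 3P = 3P - 16 ⇒ 40 = 6P ⇒ P = 20/3 ≈ 6.6667, Q = 4.
ΔQ = 4 − 8 = -4.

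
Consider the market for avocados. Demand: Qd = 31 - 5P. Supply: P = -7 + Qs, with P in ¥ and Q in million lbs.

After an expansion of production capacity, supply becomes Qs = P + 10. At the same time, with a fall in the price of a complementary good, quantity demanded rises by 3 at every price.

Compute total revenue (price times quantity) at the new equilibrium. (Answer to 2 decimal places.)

Initially, 31 - 5P = P + 7, so 24 = 6P and P = 4, Q = 11.
With the change applied: demand Qd = 34 - 5P, supply Qs = P + 10.
Setting them equal: 34 - 5P = P + 10 → 24 = 6P, so P = 4 and Q = 14.
New expenditure = 4 × 14 = 56.00.

56.00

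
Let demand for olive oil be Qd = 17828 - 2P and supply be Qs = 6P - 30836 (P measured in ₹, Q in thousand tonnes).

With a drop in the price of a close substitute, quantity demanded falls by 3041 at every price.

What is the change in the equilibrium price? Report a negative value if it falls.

-380.125

Solve the original market: 17828 - 2P = 6P - 30836, hence P = 6083 and Q = 5662.
The new curves are Qd = 14787 - 2P (demand) and Qs = 6P - 30836 (supply).
New equilibrium: 14787 - 2P = 6P - 30836 ⇒ 45623 = 8P ⇒ P = 5702.875, Q = 3381.25.
ΔP = 5702.875 − 6083 = -380.125.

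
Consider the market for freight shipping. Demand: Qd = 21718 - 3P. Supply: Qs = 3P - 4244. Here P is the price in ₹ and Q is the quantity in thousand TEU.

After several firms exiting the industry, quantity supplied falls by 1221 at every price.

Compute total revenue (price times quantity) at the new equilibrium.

36817108.25

Before the shock: 21718 - 3P = 3P - 4244 ⇒ 25962 = 6P ⇒ P = 4327, Q = 8737.
With the change applied: demand Qd = 21718 - 3P, supply Qs = 3P - 5465.
Equate the new curves: 21718 - 3P = 3P - 5465, giving 27183 = 6P, P = 4530.5, Q = 8126.5.
New expenditure = 4530.5 × 8126.5 = 36817108.25.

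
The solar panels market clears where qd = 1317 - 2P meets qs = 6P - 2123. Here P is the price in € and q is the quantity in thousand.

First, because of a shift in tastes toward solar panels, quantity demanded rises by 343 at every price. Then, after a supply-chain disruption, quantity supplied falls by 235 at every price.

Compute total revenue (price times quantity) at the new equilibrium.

329224.875

Initially, 1317 - 2P = 6P - 2123, so 3440 = 8P and P = 430, q = 457.
The shock moves the curves to qd = 1660 - 2P and qs = 6P - 2358.
Equate the new curves: 1660 - 2P = 6P - 2358, giving 4018 = 8P, P = 502.25, q = 655.5.
New expenditure = 502.25 × 655.5 = 329224.875.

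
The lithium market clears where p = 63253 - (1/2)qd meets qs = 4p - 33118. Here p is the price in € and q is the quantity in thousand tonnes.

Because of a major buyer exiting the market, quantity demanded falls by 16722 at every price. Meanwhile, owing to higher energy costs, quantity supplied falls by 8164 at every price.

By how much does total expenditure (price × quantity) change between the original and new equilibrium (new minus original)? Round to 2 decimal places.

Before the shock: 126506 - 2p = 4p - 33118 ⇒ 159624 = 6p ⇒ p = 26604, q = 73298.
With the change applied: demand qd = 109784 - 2p, supply qs = 4p - 41282.
Equate the new curves: 109784 - 2p = 4p - 41282, giving 151066 = 6p, p = 75533/3 ≈ 25177.6667, q = 178286/3 ≈ 59428.6667.
Expenditure moves from 26604×73298 = 1950019992 to 25177.6667×59428.6667 = 1496275159.7778; change = -453744832.22.

-453744832.22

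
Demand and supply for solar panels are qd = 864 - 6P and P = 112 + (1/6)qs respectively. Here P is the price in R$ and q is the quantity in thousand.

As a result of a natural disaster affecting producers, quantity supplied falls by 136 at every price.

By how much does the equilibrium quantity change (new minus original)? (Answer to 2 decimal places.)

Original equilibrium: 864 - 6P = 6P - 672 gives 1536 = 12P, so P = 128 and q = 96.
The shock moves the curves to qd = 864 - 6P and qs = 6P - 808.
Setting them equal: 864 - 6P = 6P - 808 → 1672 = 12P, so P = 418/3 ≈ 139.3333 and q = 28.
Δq = 28 − 96 = -68.00.

-68.00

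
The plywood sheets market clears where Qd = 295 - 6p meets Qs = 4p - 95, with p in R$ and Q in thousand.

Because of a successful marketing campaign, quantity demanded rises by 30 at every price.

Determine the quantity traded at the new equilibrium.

Solve the original market: 295 - 6p = 4p - 95, hence p = 39 and Q = 61.
The new curves are Qd = 325 - 6p (demand) and Qs = 4p - 95 (supply).
Setting them equal: 325 - 6p = 4p - 95 → 420 = 10p, so p = 42 and Q = 73.

73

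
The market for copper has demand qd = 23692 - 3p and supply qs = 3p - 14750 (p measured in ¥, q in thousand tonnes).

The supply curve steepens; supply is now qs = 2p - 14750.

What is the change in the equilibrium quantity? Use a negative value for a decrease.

-3844.2

Before the shock: 23692 - 3p = 3p - 14750 ⇒ 38442 = 6p ⇒ p = 6407, q = 4471.
The new curves are qd = 23692 - 3p (demand) and qs = 2p - 14750 (supply).
New equilibrium: 23692 - 3p = 2p - 14750 ⇒ 38442 = 5p ⇒ p = 7688.4, q = 626.8.
Δq = 626.8 − 4471 = -3844.2.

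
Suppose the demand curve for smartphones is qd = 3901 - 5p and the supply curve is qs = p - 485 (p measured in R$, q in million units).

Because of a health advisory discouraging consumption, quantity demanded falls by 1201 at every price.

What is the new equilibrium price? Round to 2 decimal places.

530.83

Initially, 3901 - 5p = p - 485, so 4386 = 6p and p = 731, q = 246.
The shock moves the curves to qd = 2700 - 5p and qs = p - 485.
Clearing the new market: 2700 - 5p = p - 485, so p = 3185/6 ≈ 530.8333 and q = 275/6 ≈ 45.8333.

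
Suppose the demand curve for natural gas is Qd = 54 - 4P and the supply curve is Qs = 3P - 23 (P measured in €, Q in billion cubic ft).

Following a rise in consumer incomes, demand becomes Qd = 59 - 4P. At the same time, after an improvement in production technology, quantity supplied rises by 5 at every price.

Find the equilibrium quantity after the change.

Before the shock: 54 - 4P = 3P - 23 ⇒ 77 = 7P ⇒ P = 11, Q = 10.
With the change applied: demand Qd = 59 - 4P, supply Qs = 3P - 18.
Clearing the new market: 59 - 4P = 3P - 18, so P = 11 and Q = 15.

15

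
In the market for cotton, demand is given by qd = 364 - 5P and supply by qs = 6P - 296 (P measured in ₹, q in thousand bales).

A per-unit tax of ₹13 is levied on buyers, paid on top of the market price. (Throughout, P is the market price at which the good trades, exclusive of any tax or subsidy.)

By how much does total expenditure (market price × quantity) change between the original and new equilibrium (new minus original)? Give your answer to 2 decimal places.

Initially, 364 - 5P = 6P - 296, so 660 = 11P and P = 60, q = 64.
Since buyers pay the price plus the tax, the effective demand curve becomes qd = 299 - 5P.
Equate the new curves: 299 - 5P = 6P - 296, giving 595 = 11P, P = 595/11 ≈ 54.0909, q = 314/11 ≈ 28.5455.
Expenditure moves from 60×64 = 3840 to 54.0909×28.5455 = 1544.0496; change = -2295.95.

-2295.95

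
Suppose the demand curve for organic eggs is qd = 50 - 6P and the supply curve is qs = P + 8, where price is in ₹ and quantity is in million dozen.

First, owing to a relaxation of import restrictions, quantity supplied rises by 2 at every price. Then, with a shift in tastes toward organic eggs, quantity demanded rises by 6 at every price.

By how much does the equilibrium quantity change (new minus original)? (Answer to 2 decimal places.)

Solve the original market: 50 - 6P = P + 8, hence P = 6 and q = 14.
With the change applied: demand qd = 56 - 6P, supply qs = P + 10.
Setting them equal: 56 - 6P = P + 10 → 46 = 7P, so P = 46/7 ≈ 6.5714 and q = 116/7 ≈ 16.5714.
Δq = 16.5714 − 14 = +2.57.

+2.57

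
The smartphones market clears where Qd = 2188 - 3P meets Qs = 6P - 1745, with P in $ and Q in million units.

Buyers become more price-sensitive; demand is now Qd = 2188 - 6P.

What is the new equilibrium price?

Original equilibrium: 2188 - 3P = 6P - 1745 gives 3933 = 9P, so P = 437 and Q = 877.
With the change applied: demand Qd = 2188 - 6P, supply Qs = 6P - 1745.
Equate the new curves: 2188 - 6P = 6P - 1745, giving 3933 = 12P, P = 327.75, Q = 221.5.

327.75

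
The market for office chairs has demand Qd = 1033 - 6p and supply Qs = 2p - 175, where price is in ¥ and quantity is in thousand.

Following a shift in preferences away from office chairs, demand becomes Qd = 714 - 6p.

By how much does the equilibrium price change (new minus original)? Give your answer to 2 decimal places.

-39.88

Initially, 1033 - 6p = 2p - 175, so 1208 = 8p and p = 151, Q = 127.
After the shift, demand is Qd = 714 - 6p and supply is Qs = 2p - 175.
Clearing the new market: 714 - 6p = 2p - 175, so p = 111.125 and Q = 47.25.
Δp = 111.125 − 151 = -39.88.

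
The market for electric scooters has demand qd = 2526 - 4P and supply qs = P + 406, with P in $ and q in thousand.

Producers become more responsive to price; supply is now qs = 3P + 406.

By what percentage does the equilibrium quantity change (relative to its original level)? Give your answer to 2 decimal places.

Initially, 2526 - 4P = P + 406, so 2120 = 5P and P = 424, q = 830.
With the change applied: demand qd = 2526 - 4P, supply qs = 3P + 406.
New equilibrium: 2526 - 4P = 3P + 406 ⇒ 2120 = 7P ⇒ P = 2120/7 ≈ 302.8571, q = 9202/7 ≈ 1314.5714.
%Δq = (1314.5714 − 830) / 830 × 100 = +58.38%.

+58.38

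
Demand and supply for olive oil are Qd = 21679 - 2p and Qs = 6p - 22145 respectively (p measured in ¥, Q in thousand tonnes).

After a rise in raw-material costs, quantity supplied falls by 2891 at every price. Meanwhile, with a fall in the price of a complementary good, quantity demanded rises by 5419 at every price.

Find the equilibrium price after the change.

Before the shock: 21679 - 2p = 6p - 22145 ⇒ 43824 = 8p ⇒ p = 5478, Q = 10723.
With the change applied: demand Qd = 27098 - 2p, supply Qs = 6p - 25036.
Setting them equal: 27098 - 2p = 6p - 25036 → 52134 = 8p, so p = 6516.75 and Q = 14064.5.

6516.75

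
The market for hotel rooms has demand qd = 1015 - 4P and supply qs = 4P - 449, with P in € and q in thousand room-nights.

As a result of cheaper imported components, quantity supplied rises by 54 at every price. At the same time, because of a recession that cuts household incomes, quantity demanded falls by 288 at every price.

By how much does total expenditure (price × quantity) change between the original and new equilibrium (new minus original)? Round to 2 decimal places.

Before the shock: 1015 - 4P = 4P - 449 ⇒ 1464 = 8P ⇒ P = 183, q = 283.
The shock moves the curves to qd = 727 - 4P and qs = 4P - 395.
Clearing the new market: 727 - 4P = 4P - 395, so P = 140.25 and q = 166.
Expenditure moves from 183×283 = 51789 to 140.25×166 = 23281.5; change = -28507.50.

-28507.50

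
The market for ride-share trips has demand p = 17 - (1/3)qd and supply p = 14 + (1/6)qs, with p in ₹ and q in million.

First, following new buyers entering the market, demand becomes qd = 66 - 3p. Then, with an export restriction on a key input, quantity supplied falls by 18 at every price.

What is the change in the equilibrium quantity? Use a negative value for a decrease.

Solve the original market: 51 - 3p = 6p - 84, hence p = 15 and q = 6.
The new curves are qd = 66 - 3p (demand) and qs = 6p - 102 (supply).
Setting them equal: 66 - 3p = 6p - 102 → 168 = 9p, so p = 56/3 ≈ 18.6667 and q = 10.
Δq = 10 − 6 = +4.

+4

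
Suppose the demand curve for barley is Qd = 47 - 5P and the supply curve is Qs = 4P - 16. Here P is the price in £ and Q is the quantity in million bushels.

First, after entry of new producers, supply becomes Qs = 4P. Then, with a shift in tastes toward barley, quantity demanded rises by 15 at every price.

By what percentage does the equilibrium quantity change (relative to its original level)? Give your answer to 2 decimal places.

+129.63

Initially, 47 - 5P = 4P - 16, so 63 = 9P and P = 7, Q = 12.
With the change applied: demand Qd = 62 - 5P, supply Qs = 4P.
Clearing the new market: 62 - 5P = 4P, so P = 62/9 ≈ 6.8889 and Q = 248/9 ≈ 27.5556.
%ΔQ = (27.5556 − 12) / 12 × 100 = +129.63%.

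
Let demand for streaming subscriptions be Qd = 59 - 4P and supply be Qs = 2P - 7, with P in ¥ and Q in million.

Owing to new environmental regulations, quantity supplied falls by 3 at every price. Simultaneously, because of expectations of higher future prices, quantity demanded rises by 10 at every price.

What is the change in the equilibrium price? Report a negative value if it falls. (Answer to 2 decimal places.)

+2.17

Initially, 59 - 4P = 2P - 7, so 66 = 6P and P = 11, Q = 15.
The new curves are Qd = 69 - 4P (demand) and Qs = 2P - 10 (supply).
New equilibrium: 69 - 4P = 2P - 10 ⇒ 79 = 6P ⇒ P = 79/6 ≈ 13.1667, Q = 49/3 ≈ 16.3333.
ΔP = 13.1667 − 11 = +2.17.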